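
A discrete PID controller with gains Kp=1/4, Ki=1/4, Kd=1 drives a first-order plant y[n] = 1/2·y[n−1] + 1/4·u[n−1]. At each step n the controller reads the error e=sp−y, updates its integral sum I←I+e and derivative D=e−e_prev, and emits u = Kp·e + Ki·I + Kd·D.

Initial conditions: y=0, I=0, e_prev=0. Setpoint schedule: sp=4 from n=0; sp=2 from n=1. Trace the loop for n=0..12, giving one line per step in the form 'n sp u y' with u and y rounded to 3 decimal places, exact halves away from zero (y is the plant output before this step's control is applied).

0 4 6.000 0.000
1 2 -2.250 1.500
2 2 3.344 0.188
3 2 1.371 0.930
4 2 2.564 0.808
5 2 2.384 1.045
6 2 2.750 1.118
7 2 2.851 1.247
8 2 3.034 1.336
9 2 3.154 1.427
10 2 3.275 1.502
11 2 3.373 1.570
12 2 3.460 1.628

(exact arithmetic carried between steps; '≈' marks a value shown rounded to 6 d.p. or computed from one; I and e_prev carry over from the previous line; the table rounds u and y to 3 d.p., halves away from zero)
n=0: y=0, sp=4, e=sp−y=4; I=4, D=e−e_prev=4; u=1/4·4+1/4·4+1·4=6; next y=1/2·0+1/4·6=1.5
n=1: y=1.5, sp=2, e=sp−y=0.5; I=4.5, D=e−e_prev=-3.5; u=1/4·0.5+1/4·4.5+1·(-3.5)=-2.25; next y=1/2·1.5+1/4·(-2.25)=0.1875
n=2: y=0.1875, sp=2, e=sp−y=1.8125; I=6.3125, D=e−e_prev=1.3125; u=1/4·1.8125+1/4·6.3125+1·1.3125=3.34375; next y=1/2·0.1875+1/4·3.34375≈0.929688
n=3: y≈0.929688, sp=2, e=sp−y≈1.070313; I≈7.382813, D=e−e_prev≈-0.742188; u=1/4·1.070313+1/4·7.382813+1·(-0.742188)≈1.371094; next y=1/2·0.929688+1/4·1.371094≈0.807617
n=4: y≈0.807617, sp=2, e=sp−y≈1.192383; I≈8.575195, D=e−e_prev≈0.122070; u=1/4·1.192383+1/4·8.575195+1·0.122070≈2.563965; next y=1/2·0.807617+1/4·2.563965≈1.044800
n=5: y≈1.044800, sp=2, e=sp−y≈0.955200; I≈9.530396, D=e−e_prev≈-0.237183; u=1/4·0.955200+1/4·9.530396+1·(-0.237183)≈2.384216; next y=1/2·1.044800+1/4·2.384216≈1.118454
n=6: y≈1.118454, sp=2, e=sp−y≈0.881546; I≈10.411942, D=e−e_prev≈-0.073654; u=1/4·0.881546+1/4·10.411942+1·(-0.073654)≈2.749718; next y=1/2·1.118454+1/4·2.749718≈1.246656
n=7: y≈1.246656, sp=2, e=sp−y≈0.753344; I≈11.165285, D=e−e_prev≈-0.128202; u=1/4·0.753344+1/4·11.165285+1·(-0.128202)≈2.851455; next y=1/2·1.246656+1/4·2.851455≈1.336192
n=8: y≈1.336192, sp=2, e=sp−y≈0.663808; I≈11.829093, D=e−e_prev≈-0.089535; u=1/4·0.663808+1/4·11.829093+1·(-0.089535)≈3.033690; next y=1/2·1.336192+1/4·3.033690≈1.426518
n=9: y≈1.426518, sp=2, e=sp−y≈0.573482; I≈12.402575, D=e−e_prev≈-0.090327; u=1/4·0.573482+1/4·12.402575+1·(-0.090327)≈3.153688; next y=1/2·1.426518+1/4·3.153688≈1.501681
n=10: y≈1.501681, sp=2, e=sp−y≈0.498319; I≈12.900894, D=e−e_prev≈-0.075163; u=1/4·0.498319+1/4·12.900894+1·(-0.075163)≈3.274640; next y=1/2·1.501681+1/4·3.274640≈1.569501
n=11: y≈1.569501, sp=2, e=sp−y≈0.430499; I≈13.331393, D=e−e_prev≈-0.067820; u=1/4·0.430499+1/4·13.331393+1·(-0.067820)≈3.372654; next y=1/2·1.569501+1/4·3.372654≈1.627914
n=12: y≈1.627914, sp=2, e=sp−y≈0.372086; I≈13.703479, D=e−e_prev≈-0.058413; u=1/4·0.372086+1/4·13.703479+1·(-0.058413)≈3.460478; next y=1/2·1.627914+1/4·3.460478≈1.679076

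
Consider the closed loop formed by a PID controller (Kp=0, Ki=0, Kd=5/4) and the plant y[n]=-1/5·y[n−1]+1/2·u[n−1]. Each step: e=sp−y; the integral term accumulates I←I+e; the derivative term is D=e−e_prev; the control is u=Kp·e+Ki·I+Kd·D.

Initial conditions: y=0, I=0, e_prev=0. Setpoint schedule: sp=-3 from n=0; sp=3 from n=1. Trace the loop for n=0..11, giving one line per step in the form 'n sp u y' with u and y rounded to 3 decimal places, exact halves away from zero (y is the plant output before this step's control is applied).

(exact arithmetic carried between steps; '≈' marks a value shown rounded to 6 d.p. or computed from one; I and e_prev carry over from the previous line; the table rounds u and y to 3 d.p., halves away from zero)
n=0: y=0, sp=-3, e=sp−y=-3; I=-3, D=e−e_prev=-3; u=0·(-3)+0·(-3)+5/4·(-3)=-3.75; next y=-1/5·0+1/2·(-3.75)=-1.875
n=1: y=-1.875, sp=3, e=sp−y=4.875; I=1.875, D=e−e_prev=7.875; u=0·4.875+0·1.875+5/4·7.875=9.84375; next y=-1/5·(-1.875)+1/2·9.84375=5.296875
n=2: y=5.296875, sp=3, e=sp−y=-2.296875; I=-0.421875, D=e−e_prev=-7.171875; u=0·(-2.296875)+0·(-0.421875)+5/4·(-7.171875)≈-8.964844; next y=-1/5·5.296875+1/2·(-8.964844)≈-5.541797
n=3: y≈-5.541797, sp=3, e=sp−y≈8.541797; I≈8.119922, D=e−e_prev≈10.838672; u=0·8.541797+0·8.119922+5/4·10.838672≈13.548340; next y=-1/5·(-5.541797)+1/2·13.548340≈7.882529
n=4: y≈7.882529, sp=3, e=sp−y≈-4.882529; I≈3.237393, D=e−e_prev≈-13.424326; u=0·(-4.882529)+0·3.237393+5/4·(-13.424326)≈-16.780408; next y=-1/5·7.882529+1/2·(-16.780408)≈-9.966710
n=5: y≈-9.966710, sp=3, e=sp−y≈12.966710; I≈16.204102, D=e−e_prev≈17.849239; u=0·12.966710+0·16.204102+5/4·17.849239≈22.311549; next y=-1/5·(-9.966710)+1/2·22.311549≈13.149116
n=6: y≈13.149116, sp=3, e=sp−y≈-10.149116; I≈6.054986, D=e−e_prev≈-23.115826; u=0·(-10.149116)+0·6.054986+5/4·(-23.115826)≈-28.894783; next y=-1/5·13.149116+1/2·(-28.894783)≈-17.077215
n=7: y≈-17.077215, sp=3, e=sp−y≈20.077215; I≈26.132201, D=e−e_prev≈30.226331; u=0·20.077215+0·26.132201+5/4·30.226331≈37.782914; next y=-1/5·(-17.077215)+1/2·37.782914≈22.306900
n=8: y≈22.306900, sp=3, e=sp−y≈-19.306900; I≈6.825301, D=e−e_prev≈-39.384114; u=0·(-19.306900)+0·6.825301+5/4·(-39.384114)≈-49.230143; next y=-1/5·22.306900+1/2·(-49.230143)≈-29.076451
n=9: y≈-29.076451, sp=3, e=sp−y≈32.076451; I≈38.901752, D=e−e_prev≈51.383351; u=0·32.076451+0·38.901752+5/4·51.383351≈64.229189; next y=-1/5·(-29.076451)+1/2·64.229189≈37.929885
n=10: y≈37.929885, sp=3, e=sp−y≈-34.929885; I≈3.971867, D=e−e_prev≈-67.006336; u=0·(-34.929885)+0·3.971867+5/4·(-67.006336)≈-83.757920; next y=-1/5·37.929885+1/2·(-83.757920)≈-49.464937
n=11: y≈-49.464937, sp=3, e=sp−y≈52.464937; I≈56.436804, D=e−e_prev≈87.394822; u=0·52.464937+0·56.436804+5/4·87.394822≈109.243527; next y=-1/5·(-49.464937)+1/2·109.243527≈64.514751

0 -3 -3.750 0.000
1 3 9.844 -1.875
2 3 -8.965 5.297
3 3 13.548 -5.542
4 3 -16.780 7.883
5 3 22.312 -9.967
6 3 -28.895 13.149
7 3 37.783 -17.077
8 3 -49.230 22.307
9 3 64.229 -29.076
10 3 -83.758 37.930
11 3 109.244 -49.465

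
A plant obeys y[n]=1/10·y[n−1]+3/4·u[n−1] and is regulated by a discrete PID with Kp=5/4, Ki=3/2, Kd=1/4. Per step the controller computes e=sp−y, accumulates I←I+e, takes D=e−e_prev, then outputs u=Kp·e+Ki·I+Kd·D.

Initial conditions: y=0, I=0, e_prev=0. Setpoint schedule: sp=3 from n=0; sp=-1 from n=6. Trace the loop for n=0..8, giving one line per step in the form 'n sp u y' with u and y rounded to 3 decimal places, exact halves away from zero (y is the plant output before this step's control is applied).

(exact arithmetic carried between steps; '≈' marks a value shown rounded to 6 d.p. or computed from one; I and e_prev carry over from the previous line; the table rounds u and y to 3 d.p., halves away from zero)
n=0: y=0, sp=3, e=sp−y=3; I=3, D=e−e_prev=3; u=5/4·3+3/2·3+1/4·3=9; next y=1/10·0+3/4·9=6.75
n=1: y=6.75, sp=3, e=sp−y=-3.75; I=-0.75, D=e−e_prev=-6.75; u=5/4·(-3.75)+3/2·(-0.75)+1/4·(-6.75)=-7.5; next y=1/10·6.75+3/4·(-7.5)=-4.95
n=2: y=-4.95, sp=3, e=sp−y=7.95; I=7.2, D=e−e_prev=11.7; u=5/4·7.95+3/2·7.2+1/4·11.7=23.6625; next y=1/10·(-4.95)+3/4·23.6625=17.251875
n=3: y=17.251875, sp=3, e=sp−y=-14.251875; I=-7.051875, D=e−e_prev=-22.201875; u=5/4·(-14.251875)+3/2·(-7.051875)+1/4·(-22.201875)=-33.943125; next y=1/10·17.251875+3/4·(-33.943125)≈-23.732156
n=4: y≈-23.732156, sp=3, e=sp−y≈26.732156; I≈19.680281, D=e−e_prev≈40.984031; u=5/4·26.732156+3/2·19.680281+1/4·40.984031≈73.181625; next y=1/10·(-23.732156)+3/4·73.181625≈52.513003
n=5: y≈52.513003, sp=3, e=sp−y≈-49.513003; I≈-29.832722, D=e−e_prev≈-76.245159; u=5/4·(-49.513003)+3/2·(-29.832722)+1/4·(-76.245159)≈-125.701627; next y=1/10·52.513003+3/4·(-125.701627)≈-89.024920
n=6: y≈-89.024920, sp=-1, e=sp−y≈88.024920; I≈58.192198, D=e−e_prev≈137.537923; u=5/4·88.024920+3/2·58.192198+1/4·137.537923≈231.703927; next y=1/10·(-89.024920)+3/4·231.703927≈164.875453
n=7: y≈164.875453, sp=-1, e=sp−y≈-165.875453; I≈-107.683255, D=e−e_prev≈-253.900373; u=5/4·(-165.875453)+3/2·(-107.683255)+1/4·(-253.900373)≈-432.344293; next y=1/10·164.875453+3/4·(-432.344293)≈-307.770674
n=8: y≈-307.770674, sp=-1, e=sp−y≈306.770674; I≈199.087419, D=e−e_prev≈472.646127; u=5/4·306.770674+3/2·199.087419+1/4·472.646127≈800.256003; next y=1/10·(-307.770674)+3/4·800.256003≈569.414935

0 3 9.000 0.000
1 3 -7.500 6.750
2 3 23.663 -4.950
3 3 -33.943 17.252
4 3 73.182 -23.732
5 3 -125.702 52.513
6 -1 231.704 -89.025
7 -1 -432.344 164.875
8 -1 800.256 -307.771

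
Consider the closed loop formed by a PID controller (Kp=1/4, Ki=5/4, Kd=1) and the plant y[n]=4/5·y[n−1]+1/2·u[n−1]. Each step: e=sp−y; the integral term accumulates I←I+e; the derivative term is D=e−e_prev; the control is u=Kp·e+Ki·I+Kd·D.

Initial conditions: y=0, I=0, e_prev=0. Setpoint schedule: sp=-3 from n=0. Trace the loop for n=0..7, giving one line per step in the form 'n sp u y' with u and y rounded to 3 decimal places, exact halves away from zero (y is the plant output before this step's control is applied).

(exact arithmetic carried between steps; '≈' marks a value shown rounded to 6 d.p. or computed from one; I and e_prev carry over from the previous line; the table rounds u and y to 3 d.p., halves away from zero)
n=0: y=0, sp=-3, e=sp−y=-3; I=-3, D=e−e_prev=-3; u=1/4·(-3)+5/4·(-3)+1·(-3)=-7.5; next y=4/5·0+1/2·(-7.5)=-3.75
n=1: y=-3.75, sp=-3, e=sp−y=0.75; I=-2.25, D=e−e_prev=3.75; u=1/4·0.75+5/4·(-2.25)+1·3.75=1.125; next y=4/5·(-3.75)+1/2·1.125=-2.4375
n=2: y=-2.4375, sp=-3, e=sp−y=-0.5625; I=-2.8125, D=e−e_prev=-1.3125; u=1/4·(-0.5625)+5/4·(-2.8125)+1·(-1.3125)=-4.96875; next y=4/5·(-2.4375)+1/2·(-4.96875)=-4.434375
n=3: y=-4.434375, sp=-3, e=sp−y=1.434375; I=-1.378125, D=e−e_prev=1.996875; u=1/4·1.434375+5/4·(-1.378125)+1·1.996875≈0.632813; next y=4/5·(-4.434375)+1/2·0.632813≈-3.231094
n=4: y≈-3.231094, sp=-3, e=sp−y≈0.231094; I≈-1.147031, D=e−e_prev≈-1.203281; u=1/4·0.231094+5/4·(-1.147031)+1·(-1.203281)≈-2.579297; next y=4/5·(-3.231094)+1/2·(-2.579297)≈-3.874523
n=5: y≈-3.874523, sp=-3, e=sp−y≈0.874523; I≈-0.272508, D=e−e_prev≈0.643430; u=1/4·0.874523+5/4·(-0.272508)+1·0.643430≈0.521426; next y=4/5·(-3.874523)+1/2·0.521426≈-2.838906
n=6: y≈-2.838906, sp=-3, e=sp−y≈-0.161094; I≈-0.433602, D=e−e_prev≈-1.035618; u=1/4·(-0.161094)+5/4·(-0.433602)+1·(-1.035618)≈-1.617894; next y=4/5·(-2.838906)+1/2·(-1.617894)≈-3.080071
n=7: y≈-3.080071, sp=-3, e=sp−y≈0.080071; I≈-0.353530, D=e−e_prev≈0.241166; u=1/4·0.080071+5/4·(-0.353530)+1·0.241166≈-0.180730; next y=4/5·(-3.080071)+1/2·(-0.180730)≈-2.554422

0 -3 -7.500 0.000
1 -3 1.125 -3.750
2 -3 -4.969 -2.438
3 -3 0.633 -4.434
4 -3 -2.579 -3.231
5 -3 0.521 -3.875
6 -3 -1.618 -2.839
7 -3 -0.181 -3.080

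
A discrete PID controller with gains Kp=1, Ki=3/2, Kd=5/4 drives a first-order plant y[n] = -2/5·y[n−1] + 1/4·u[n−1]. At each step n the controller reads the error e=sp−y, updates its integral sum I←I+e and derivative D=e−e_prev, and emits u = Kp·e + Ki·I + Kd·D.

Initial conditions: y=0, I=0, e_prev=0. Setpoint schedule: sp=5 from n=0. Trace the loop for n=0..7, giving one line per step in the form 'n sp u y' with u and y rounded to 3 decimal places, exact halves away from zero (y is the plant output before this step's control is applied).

0 5 18.750 0.000
1 5 2.422 4.688
2 5 31.089 -1.270
3 5 -2.764 8.280
4 5 50.314 -4.003
5 5 -19.720 14.180
6 5 82.170 -10.602
7 5 -58.099 24.783

(exact arithmetic carried between steps; '≈' marks a value shown rounded to 6 d.p. or computed from one; I and e_prev carry over from the previous line; the table rounds u and y to 3 d.p., halves away from zero)
n=0: y=0, sp=5, e=sp−y=5; I=5, D=e−e_prev=5; u=1·5+3/2·5+5/4·5=18.75; next y=-2/5·0+1/4·18.75=4.6875
n=1: y=4.6875, sp=5, e=sp−y=0.3125; I=5.3125, D=e−e_prev=-4.6875; u=1·0.3125+3/2·5.3125+5/4·(-4.6875)=2.421875; next y=-2/5·4.6875+1/4·2.421875≈-1.269531
n=2: y≈-1.269531, sp=5, e=sp−y≈6.269531; I≈11.582031, D=e−e_prev≈5.957031; u=1·6.269531+3/2·11.582031+5/4·5.957031≈31.088867; next y=-2/5·(-1.269531)+1/4·31.088867≈8.280029
n=3: y≈8.280029, sp=5, e=sp−y≈-3.280029; I≈8.302002, D=e−e_prev≈-9.549561; u=1·(-3.280029)+3/2·8.302002+5/4·(-9.549561)≈-2.763977; next y=-2/5·8.280029+1/4·(-2.763977)≈-4.003006
n=4: y≈-4.003006, sp=5, e=sp−y≈9.003006; I≈17.305008, D=e−e_prev≈12.283035; u=1·9.003006+3/2·17.305008+5/4·12.283035≈50.314312; next y=-2/5·(-4.003006)+1/4·50.314312≈14.179780
n=5: y≈14.179780, sp=5, e=sp−y≈-9.179780; I≈8.125228, D=e−e_prev≈-18.182786; u=1·(-9.179780)+3/2·8.125228+5/4·(-18.182786)≈-19.720422; next y=-2/5·14.179780+1/4·(-19.720422)≈-10.602018
n=6: y≈-10.602018, sp=5, e=sp−y≈15.602018; I≈23.727245, D=e−e_prev≈24.781798; u=1·15.602018+3/2·23.727245+5/4·24.781798≈82.170133; next y=-2/5·(-10.602018)+1/4·82.170133≈24.783340
n=7: y≈24.783340, sp=5, e=sp−y≈-19.783340; I≈3.943905, D=e−e_prev≈-35.385358; u=1·(-19.783340)+3/2·3.943905+5/4·(-35.385358)≈-58.099180; next y=-2/5·24.783340+1/4·(-58.099180)≈-24.438131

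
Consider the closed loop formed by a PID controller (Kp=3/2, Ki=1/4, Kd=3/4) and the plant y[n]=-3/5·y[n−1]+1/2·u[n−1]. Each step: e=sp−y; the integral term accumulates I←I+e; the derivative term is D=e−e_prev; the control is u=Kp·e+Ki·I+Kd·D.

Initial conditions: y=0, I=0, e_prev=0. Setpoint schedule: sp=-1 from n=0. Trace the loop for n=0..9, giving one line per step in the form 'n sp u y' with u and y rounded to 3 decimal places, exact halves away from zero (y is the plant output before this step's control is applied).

0 -1 -2.500 0.000
1 -1 1.125 -1.250
2 -1 -6.156 1.313
3 -1 8.133 -3.866
4 -1 -20.663 6.386
5 -1 36.551 -14.163
6 -1 -77.910 26.773
7 -1 150.329 -55.019
8 -1 -305.498 108.176
9 -1 604.181 -217.655

(exact arithmetic carried between steps; '≈' marks a value shown rounded to 6 d.p. or computed from one; I and e_prev carry over from the previous line; the table rounds u and y to 3 d.p., halves away from zero)
n=0: y=0, sp=-1, e=sp−y=-1; I=-1, D=e−e_prev=-1; u=3/2·(-1)+1/4·(-1)+3/4·(-1)=-2.5; next y=-3/5·0+1/2·(-2.5)=-1.25
n=1: y=-1.25, sp=-1, e=sp−y=0.25; I=-0.75, D=e−e_prev=1.25; u=3/2·0.25+1/4·(-0.75)+3/4·1.25=1.125; next y=-3/5·(-1.25)+1/2·1.125=1.3125
n=2: y=1.3125, sp=-1, e=sp−y=-2.3125; I=-3.0625, D=e−e_prev=-2.5625; u=3/2·(-2.3125)+1/4·(-3.0625)+3/4·(-2.5625)=-6.15625; next y=-3/5·1.3125+1/2·(-6.15625)=-3.865625
n=3: y=-3.865625, sp=-1, e=sp−y=2.865625; I=-0.196875, D=e−e_prev=5.178125; u=3/2·2.865625+1/4·(-0.196875)+3/4·5.178125≈8.132813; next y=-3/5·(-3.865625)+1/2·8.132813≈6.385781
n=4: y≈6.385781, sp=-1, e=sp−y≈-7.385781; I≈-7.582656, D=e−e_prev≈-10.251406; u=3/2·(-7.385781)+1/4·(-7.582656)+3/4·(-10.251406)≈-20.662891; next y=-3/5·6.385781+1/2·(-20.662891)≈-14.162914
n=5: y≈-14.162914, sp=-1, e=sp−y≈13.162914; I≈5.580258, D=e−e_prev≈20.548695; u=3/2·13.162914+1/4·5.580258+3/4·20.548695≈36.550957; next y=-3/5·(-14.162914)+1/2·36.550957≈26.773227
n=6: y≈26.773227, sp=-1, e=sp−y≈-27.773227; I≈-22.192969, D=e−e_prev≈-40.936141; u=3/2·(-27.773227)+1/4·(-22.192969)+3/4·(-40.936141)≈-77.910188; next y=-3/5·26.773227+1/2·(-77.910188)≈-55.019030
n=7: y≈-55.019030, sp=-1, e=sp−y≈54.019030; I≈31.826061, D=e−e_prev≈81.792257; u=3/2·54.019030+1/4·31.826061+3/4·81.792257≈150.329254; next y=-3/5·(-55.019030)+1/2·150.329254≈108.176045
n=8: y≈108.176045, sp=-1, e=sp−y≈-109.176045; I≈-77.349984, D=e−e_prev≈-163.195076; u=3/2·(-109.176045)+1/4·(-77.349984)+3/4·(-163.195076)≈-305.497871; next y=-3/5·108.176045+1/2·(-305.497871)≈-217.654562
n=9: y≈-217.654562, sp=-1, e=sp−y≈216.654562; I≈139.304578, D=e−e_prev≈325.830608; u=3/2·216.654562+1/4·139.304578+3/4·325.830608≈604.180944; next y=-3/5·(-217.654562)+1/2·604.180944≈432.683209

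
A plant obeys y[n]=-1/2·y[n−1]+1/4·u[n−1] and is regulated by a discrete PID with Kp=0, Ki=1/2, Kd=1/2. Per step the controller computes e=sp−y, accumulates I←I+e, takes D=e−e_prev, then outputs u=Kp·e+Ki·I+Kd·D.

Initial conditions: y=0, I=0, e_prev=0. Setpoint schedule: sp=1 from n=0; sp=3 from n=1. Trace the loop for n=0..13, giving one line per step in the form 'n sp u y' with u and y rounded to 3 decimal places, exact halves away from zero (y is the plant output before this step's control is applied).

0 1 1.000 0.000
1 3 2.750 0.250
2 3 2.938 0.563
3 3 4.422 0.453
4 3 5.215 0.879
5 3 6.503 0.864
6 3 7.234 1.194
7 3 8.284 1.212
8 3 8.934 1.465
9 3 9.792 1.501
10 3 10.363 1.698
11 3 11.068 1.742
12 3 11.565 1.896
13 3 12.147 1.943

(exact arithmetic carried between steps; '≈' marks a value shown rounded to 6 d.p. or computed from one; I and e_prev carry over from the previous line; the table rounds u and y to 3 d.p., halves away from zero)
n=0: y=0, sp=1, e=sp−y=1; I=1, D=e−e_prev=1; u=0·1+1/2·1+1/2·1=1; next y=-1/2·0+1/4·1=0.25
n=1: y=0.25, sp=3, e=sp−y=2.75; I=3.75, D=e−e_prev=1.75; u=0·2.75+1/2·3.75+1/2·1.75=2.75; next y=-1/2·0.25+1/4·2.75=0.5625
n=2: y=0.5625, sp=3, e=sp−y=2.4375; I=6.1875, D=e−e_prev=-0.3125; u=0·2.4375+1/2·6.1875+1/2·(-0.3125)=2.9375; next y=-1/2·0.5625+1/4·2.9375=0.453125
n=3: y=0.453125, sp=3, e=sp−y=2.546875; I=8.734375, D=e−e_prev=0.109375; u=0·2.546875+1/2·8.734375+1/2·0.109375=4.421875; next y=-1/2·0.453125+1/4·4.421875≈0.878906
n=4: y≈0.878906, sp=3, e=sp−y≈2.121094; I≈10.855469, D=e−e_prev≈-0.425781; u=0·2.121094+1/2·10.855469+1/2·(-0.425781)≈5.214844; next y=-1/2·0.878906+1/4·5.214844≈0.864258
n=5: y≈0.864258, sp=3, e=sp−y≈2.135742; I≈12.991211, D=e−e_prev≈0.014648; u=0·2.135742+1/2·12.991211+1/2·0.014648≈6.502930; next y=-1/2·0.864258+1/4·6.502930≈1.193604
n=6: y≈1.193604, sp=3, e=sp−y≈1.806396; I≈14.797607, D=e−e_prev≈-0.329346; u=0·1.806396+1/2·14.797607+1/2·(-0.329346)≈7.234131; next y=-1/2·1.193604+1/4·7.234131≈1.211731
n=7: y≈1.211731, sp=3, e=sp−y≈1.788269; I≈16.585876, D=e−e_prev≈-0.018127; u=0·1.788269+1/2·16.585876+1/2·(-0.018127)≈8.283875; next y=-1/2·1.211731+1/4·8.283875≈1.465103
n=8: y≈1.465103, sp=3, e=sp−y≈1.534897; I≈18.120773, D=e−e_prev≈-0.253372; u=0·1.534897+1/2·18.120773+1/2·(-0.253372)≈8.933701; next y=-1/2·1.465103+1/4·8.933701≈1.500874
n=9: y≈1.500874, sp=3, e=sp−y≈1.499126; I≈19.619900, D=e−e_prev≈-0.035770; u=0·1.499126+1/2·19.619900+1/2·(-0.035770)≈9.792065; next y=-1/2·1.500874+1/4·9.792065≈1.697579
n=10: y≈1.697579, sp=3, e=sp−y≈1.302421; I≈20.922320, D=e−e_prev≈-0.196706; u=0·1.302421+1/2·20.922320+1/2·(-0.196706)≈10.362807; next y=-1/2·1.697579+1/4·10.362807≈1.741912
n=11: y≈1.741912, sp=3, e=sp−y≈1.258088; I≈22.180408, D=e−e_prev≈-0.044333; u=0·1.258088+1/2·22.180408+1/2·(-0.044333)≈11.068038; next y=-1/2·1.741912+1/4·11.068038≈1.896053
n=12: y≈1.896053, sp=3, e=sp−y≈1.103947; I≈23.284355, D=e−e_prev≈-0.154141; u=0·1.103947+1/2·23.284355+1/2·(-0.154141)≈11.565107; next y=-1/2·1.896053+1/4·11.565107≈1.943250
n=13: y≈1.943250, sp=3, e=sp−y≈1.056750; I≈24.341105, D=e−e_prev≈-0.047197; u=0·1.056750+1/2·24.341105+1/2·(-0.047197)≈12.146954; next y=-1/2·1.943250+1/4·12.146954≈2.065114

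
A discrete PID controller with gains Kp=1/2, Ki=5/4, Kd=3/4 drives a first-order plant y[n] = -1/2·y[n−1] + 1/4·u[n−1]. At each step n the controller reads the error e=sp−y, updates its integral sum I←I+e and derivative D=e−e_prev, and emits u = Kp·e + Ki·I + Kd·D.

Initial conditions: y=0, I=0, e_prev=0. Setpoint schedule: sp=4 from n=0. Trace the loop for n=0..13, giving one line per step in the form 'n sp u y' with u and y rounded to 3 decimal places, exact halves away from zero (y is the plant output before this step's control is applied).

(exact arithmetic carried between steps; '≈' marks a value shown rounded to 6 d.p. or computed from one; I and e_prev carry over from the previous line; the table rounds u and y to 3 d.p., halves away from zero)
n=0: y=0, sp=4, e=sp−y=4; I=4, D=e−e_prev=4; u=1/2·4+5/4·4+3/4·4=10; next y=-1/2·0+1/4·10=2.5
n=1: y=2.5, sp=4, e=sp−y=1.5; I=5.5, D=e−e_prev=-2.5; u=1/2·1.5+5/4·5.5+3/4·(-2.5)=5.75; next y=-1/2·2.5+1/4·5.75=0.1875
n=2: y=0.1875, sp=4, e=sp−y=3.8125; I=9.3125, D=e−e_prev=2.3125; u=1/2·3.8125+5/4·9.3125+3/4·2.3125=15.28125; next y=-1/2·0.1875+1/4·15.28125≈3.726563
n=3: y≈3.726563, sp=4, e=sp−y≈0.273438; I≈9.585938, D=e−e_prev≈-3.539063; u=1/2·0.273438+5/4·9.585938+3/4·(-3.539063)≈9.464844; next y=-1/2·3.726563+1/4·9.464844≈0.502930
n=4: y≈0.502930, sp=4, e=sp−y≈3.497070; I≈13.083008, D=e−e_prev≈3.223633; u=1/2·3.497070+5/4·13.083008+3/4·3.223633≈20.520020; next y=-1/2·0.502930+1/4·20.520020≈4.878540
n=5: y≈4.878540, sp=4, e=sp−y≈-0.878540; I≈12.204468, D=e−e_prev≈-4.375610; u=1/2·(-0.878540)+5/4·12.204468+3/4·(-4.375610)≈11.534607; next y=-1/2·4.878540+1/4·11.534607≈0.444382
n=6: y≈0.444382, sp=4, e=sp−y≈3.555618; I≈15.760086, D=e−e_prev≈4.434158; u=1/2·3.555618+5/4·15.760086+3/4·4.434158≈24.803535; next y=-1/2·0.444382+1/4·24.803535≈5.978693
n=7: y≈5.978693, sp=4, e=sp−y≈-1.978693; I≈13.781393, D=e−e_prev≈-5.534311; u=1/2·(-1.978693)+5/4·13.781393+3/4·(-5.534311)≈12.086661; next y=-1/2·5.978693+1/4·12.086661≈0.032319
n=8: y≈0.032319, sp=4, e=sp−y≈3.967681; I≈17.749074, D=e−e_prev≈5.946374; u=1/2·3.967681+5/4·17.749074+3/4·5.946374≈28.629964; next y=-1/2·0.032319+1/4·28.629964≈7.141332
n=9: y≈7.141332, sp=4, e=sp−y≈-3.141332; I≈14.607743, D=e−e_prev≈-7.109013; u=1/2·(-3.141332)+5/4·14.607743+3/4·(-7.109013)≈11.357253; next y=-1/2·7.141332+1/4·11.357253≈-0.731353
n=10: y≈-0.731353, sp=4, e=sp−y≈4.731353; I≈19.339095, D=e−e_prev≈7.872684; u=1/2·4.731353+5/4·19.339095+3/4·7.872684≈32.444058; next y=-1/2·(-0.731353)+1/4·32.444058≈8.476691
n=11: y≈8.476691, sp=4, e=sp−y≈-4.476691; I≈14.862404, D=e−e_prev≈-9.208043; u=1/2·(-4.476691)+5/4·14.862404+3/4·(-9.208043)≈9.433627; next y=-1/2·8.476691+1/4·9.433627≈-1.879939
n=12: y≈-1.879939, sp=4, e=sp−y≈5.879939; I≈20.742343, D=e−e_prev≈10.356629; u=1/2·5.879939+5/4·20.742343+3/4·10.356629≈36.635370; next y=-1/2·(-1.879939)+1/4·36.635370≈10.098812
n=13: y≈10.098812, sp=4, e=sp−y≈-6.098812; I≈14.643531, D=e−e_prev≈-11.978750; u=1/2·(-6.098812)+5/4·14.643531+3/4·(-11.978750)≈6.270945; next y=-1/2·10.098812+1/4·6.270945≈-3.481670

0 4 10.000 0.000
1 4 5.750 2.500
2 4 15.281 0.188
3 4 9.465 3.727
4 4 20.520 0.503
5 4 11.535 4.879
6 4 24.804 0.444
7 4 12.087 5.979
8 4 28.630 0.032
9 4 11.357 7.141
10 4 32.444 -0.731
11 4 9.434 8.477
12 4 36.635 -1.880
13 4 6.271 10.099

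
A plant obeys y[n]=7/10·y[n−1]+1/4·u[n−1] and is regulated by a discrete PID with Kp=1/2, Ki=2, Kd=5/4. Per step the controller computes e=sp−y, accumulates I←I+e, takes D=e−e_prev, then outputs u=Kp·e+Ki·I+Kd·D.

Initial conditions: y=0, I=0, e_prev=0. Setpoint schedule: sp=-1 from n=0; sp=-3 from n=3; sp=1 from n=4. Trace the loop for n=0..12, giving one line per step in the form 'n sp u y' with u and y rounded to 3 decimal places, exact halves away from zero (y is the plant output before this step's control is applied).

0 -1 -3.750 0.000
1 -1 -0.984 -0.938
2 -1 -2.413 -0.902
3 -3 -8.817 -1.235
4 1 11.614 -3.069
5 1 -1.881 0.755
6 1 6.002 0.058
7 1 1.453 1.541
8 1 2.596 1.442
9 1 0.776 1.658
10 1 0.868 1.355
11 1 0.489 1.165
12 1 0.774 0.938

(exact arithmetic carried between steps; '≈' marks a value shown rounded to 6 d.p. or computed from one; I and e_prev carry over from the previous line; the table rounds u and y to 3 d.p., halves away from zero)
n=0: y=0, sp=-1, e=sp−y=-1; I=-1, D=e−e_prev=-1; u=1/2·(-1)+2·(-1)+5/4·(-1)=-3.75; next y=7/10·0+1/4·(-3.75)=-0.9375
n=1: y=-0.9375, sp=-1, e=sp−y=-0.0625; I=-1.0625, D=e−e_prev=0.9375; u=1/2·(-0.0625)+2·(-1.0625)+5/4·0.9375=-0.984375; next y=7/10·(-0.9375)+1/4·(-0.984375)≈-0.902344
n=2: y≈-0.902344, sp=-1, e=sp−y≈-0.097656; I≈-1.160156, D=e−e_prev≈-0.035156; u=1/2·(-0.097656)+2·(-1.160156)+5/4·(-0.035156)≈-2.413086; next y=7/10·(-0.902344)+1/4·(-2.413086)≈-1.234912
n=3: y≈-1.234912, sp=-3, e=sp−y≈-1.765088; I≈-2.925244, D=e−e_prev≈-1.667432; u=1/2·(-1.765088)+2·(-2.925244)+5/4·(-1.667432)≈-8.817322; next y=7/10·(-1.234912)+1/4·(-8.817322)≈-3.068769
n=4: y≈-3.068769, sp=1, e=sp−y≈4.068769; I≈1.143525, D=e−e_prev≈5.833857; u=1/2·4.068769+2·1.143525+5/4·5.833857≈11.613755; next y=7/10·(-3.068769)+1/4·11.613755≈0.755301
n=5: y≈0.755301, sp=1, e=sp−y≈0.244699; I≈1.388224, D=e−e_prev≈-3.824069; u=1/2·0.244699+2·1.388224+5/4·(-3.824069)≈-1.881289; next y=7/10·0.755301+1/4·(-1.881289)≈0.058388
n=6: y≈0.058388, sp=1, e=sp−y≈0.941612; I≈2.329836, D=e−e_prev≈0.696912; u=1/2·0.941612+2·2.329836+5/4·0.696912≈6.001618; next y=7/10·0.058388+1/4·6.001618≈1.541276
n=7: y≈1.541276, sp=1, e=sp−y≈-0.541276; I≈1.788560, D=e−e_prev≈-1.482888; u=1/2·(-0.541276)+2·1.788560+5/4·(-1.482888)≈1.452871; next y=7/10·1.541276+1/4·1.452871≈1.442111
n=8: y≈1.442111, sp=1, e=sp−y≈-0.442111; I≈1.346448, D=e−e_prev≈0.099165; u=1/2·(-0.442111)+2·1.346448+5/4·0.099165≈2.595798; next y=7/10·1.442111+1/4·2.595798≈1.658427
n=9: y≈1.658427, sp=1, e=sp−y≈-0.658427; I≈0.688021, D=e−e_prev≈-0.216316; u=1/2·(-0.658427)+2·0.688021+5/4·(-0.216316)≈0.776434; next y=7/10·1.658427+1/4·0.776434≈1.355008
n=10: y≈1.355008, sp=1, e=sp−y≈-0.355008; I≈0.333014, D=e−e_prev≈0.303420; u=1/2·(-0.355008)+2·0.333014+5/4·0.303420≈0.867798; next y=7/10·1.355008+1/4·0.867798≈1.165455
n=11: y≈1.165455, sp=1, e=sp−y≈-0.165455; I≈0.167559, D=e−e_prev≈0.189553; u=1/2·(-0.165455)+2·0.167559+5/4·0.189553≈0.489331; next y=7/10·1.165455+1/4·0.489331≈0.938151
n=12: y≈0.938151, sp=1, e=sp−y≈0.061849; I≈0.229408, D=e−e_prev≈0.227304; u=1/2·0.061849+2·0.229408+5/4·0.227304≈0.773869; next y=7/10·0.938151+1/4·0.773869≈0.850173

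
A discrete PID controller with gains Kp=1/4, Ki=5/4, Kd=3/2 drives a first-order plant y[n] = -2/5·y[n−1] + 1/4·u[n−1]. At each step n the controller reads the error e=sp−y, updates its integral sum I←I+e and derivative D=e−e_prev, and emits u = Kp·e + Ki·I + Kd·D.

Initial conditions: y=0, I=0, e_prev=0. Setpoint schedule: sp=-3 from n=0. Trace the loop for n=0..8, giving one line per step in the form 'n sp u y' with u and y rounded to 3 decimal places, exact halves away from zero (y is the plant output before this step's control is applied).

(exact arithmetic carried between steps; '≈' marks a value shown rounded to 6 d.p. or computed from one; I and e_prev carry over from the previous line; the table rounds u and y to 3 d.p., halves away from zero)
n=0: y=0, sp=-3, e=sp−y=-3; I=-3, D=e−e_prev=-3; u=1/4·(-3)+5/4·(-3)+3/2·(-3)=-9; next y=-2/5·0+1/4·(-9)=-2.25
n=1: y=-2.25, sp=-3, e=sp−y=-0.75; I=-3.75, D=e−e_prev=2.25; u=1/4·(-0.75)+5/4·(-3.75)+3/2·2.25=-1.5; next y=-2/5·(-2.25)+1/4·(-1.5)=0.525
n=2: y=0.525, sp=-3, e=sp−y=-3.525; I=-7.275, D=e−e_prev=-2.775; u=1/4·(-3.525)+5/4·(-7.275)+3/2·(-2.775)=-14.1375; next y=-2/5·0.525+1/4·(-14.1375)=-3.744375
n=3: y=-3.744375, sp=-3, e=sp−y=0.744375; I=-6.530625, D=e−e_prev=4.269375; u=1/4·0.744375+5/4·(-6.530625)+3/2·4.269375=-1.573125; next y=-2/5·(-3.744375)+1/4·(-1.573125)≈1.104469
n=4: y≈1.104469, sp=-3, e=sp−y≈-4.104469; I≈-10.635094, D=e−e_prev≈-4.848844; u=1/4·(-4.104469)+5/4·(-10.635094)+3/2·(-4.848844)≈-21.59325; next y=-2/5·1.104469+1/4·(-21.59325)≈-5.8401
n=5: y=-5.8401, sp=-3, e=sp−y=2.8401; I≈-7.794994, D=e−e_prev≈6.944569; u=1/4·2.8401+5/4·(-7.794994)+3/2·6.944569≈1.383136; next y=-2/5·(-5.8401)+1/4·1.383136≈2.681824
n=6: y≈2.681824, sp=-3, e=sp−y≈-5.681824; I≈-13.476818, D=e−e_prev≈-8.521924; u=1/4·(-5.681824)+5/4·(-13.476818)+3/2·(-8.521924)≈-31.049364; next y=-2/5·2.681824+1/4·(-31.049364)≈-8.835071
n=7: y≈-8.835071, sp=-3, e=sp−y≈5.835071; I≈-7.641747, D=e−e_prev≈11.516895; u=1/4·5.835071+5/4·(-7.641747)+3/2·11.516895≈9.181926; next y=-2/5·(-8.835071)+1/4·9.181926≈5.829510
n=8: y≈5.829510, sp=-3, e=sp−y≈-8.829510; I≈-16.471257, D=e−e_prev≈-14.664580; u=1/4·(-8.829510)+5/4·(-16.471257)+3/2·(-14.664580)≈-44.793319; next y=-2/5·5.829510+1/4·(-44.793319)≈-13.530134

0 -3 -9.000 0.000
1 -3 -1.500 -2.250
2 -3 -14.138 0.525
3 -3 -1.573 -3.744
4 -3 -21.593 1.104
5 -3 1.383 -5.840
6 -3 -31.049 2.682
7 -3 9.182 -8.835
8 -3 -44.793 5.830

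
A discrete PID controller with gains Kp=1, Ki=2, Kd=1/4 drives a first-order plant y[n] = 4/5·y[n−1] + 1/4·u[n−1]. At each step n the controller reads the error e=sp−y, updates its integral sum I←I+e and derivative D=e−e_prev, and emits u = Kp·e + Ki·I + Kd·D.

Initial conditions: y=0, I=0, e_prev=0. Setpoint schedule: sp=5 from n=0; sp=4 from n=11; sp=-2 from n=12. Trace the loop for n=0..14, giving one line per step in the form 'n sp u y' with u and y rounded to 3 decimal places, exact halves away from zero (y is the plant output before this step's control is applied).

(exact arithmetic carried between steps; '≈' marks a value shown rounded to 6 d.p. or computed from one; I and e_prev carry over from the previous line; the table rounds u and y to 3 d.p., halves away from zero)
n=0: y=0, sp=5, e=sp−y=5; I=5, D=e−e_prev=5; u=1·5+2·5+1/4·5=16.25; next y=4/5·0+1/4·16.25=4.0625
n=1: y=4.0625, sp=5, e=sp−y=0.9375; I=5.9375, D=e−e_prev=-4.0625; u=1·0.9375+2·5.9375+1/4·(-4.0625)=11.796875; next y=4/5·4.0625+1/4·11.796875≈6.199219
n=2: y≈6.199219, sp=5, e=sp−y≈-1.199219; I≈4.738281, D=e−e_prev≈-2.136719; u=1·(-1.199219)+2·4.738281+1/4·(-2.136719)≈7.743164; next y=4/5·6.199219+1/4·7.743164≈6.895166
n=3: y≈6.895166, sp=5, e=sp−y≈-1.895166; I≈2.843115, D=e−e_prev≈-0.695947; u=1·(-1.895166)+2·2.843115+1/4·(-0.695947)≈3.617078; next y=4/5·6.895166+1/4·3.617078≈6.420402
n=4: y≈6.420402, sp=5, e=sp−y≈-1.420402; I≈1.422713, D=e−e_prev≈0.474764; u=1·(-1.420402)+2·1.422713+1/4·0.474764≈1.543715; next y=4/5·6.420402+1/4·1.543715≈5.522250
n=5: y≈5.522250, sp=5, e=sp−y≈-0.522250; I≈0.900463, D=e−e_prev≈0.898152; u=1·(-0.522250)+2·0.900463+1/4·0.898152≈1.503213; next y=4/5·5.522250+1/4·1.503213≈4.793604
n=6: y≈4.793604, sp=5, e=sp−y≈0.206396; I≈1.106859, D=e−e_prev≈0.728647; u=1·0.206396+2·1.106859+1/4·0.728647≈2.602276; next y=4/5·4.793604+1/4·2.602276≈4.485452
n=7: y≈4.485452, sp=5, e=sp−y≈0.514548; I≈1.621407, D=e−e_prev≈0.308152; u=1·0.514548+2·1.621407+1/4·0.308152≈3.834400; next y=4/5·4.485452+1/4·3.834400≈4.546962
n=8: y≈4.546962, sp=5, e=sp−y≈0.453038; I≈2.074446, D=e−e_prev≈-0.061510; u=1·0.453038+2·2.074446+1/4·(-0.061510)≈4.586552; next y=4/5·4.546962+1/4·4.586552≈4.784207
n=9: y≈4.784207, sp=5, e=sp−y≈0.215793; I≈2.290238, D=e−e_prev≈-0.237246; u=1·0.215793+2·2.290238+1/4·(-0.237246)≈4.736958; next y=4/5·4.784207+1/4·4.736958≈5.011605
n=10: y≈5.011605, sp=5, e=sp−y≈-0.011605; I≈2.278633, D=e−e_prev≈-0.227398; u=1·(-0.011605)+2·2.278633+1/4·(-0.227398)≈4.488811; next y=4/5·5.011605+1/4·4.488811≈5.131487
n=11: y≈5.131487, sp=4, e=sp−y≈-1.131487; I≈1.147146, D=e−e_prev≈-1.119882; u=1·(-1.131487)+2·1.147146+1/4·(-1.119882)≈0.882834; next y=4/5·5.131487+1/4·0.882834≈4.325898
n=12: y≈4.325898, sp=-2, e=sp−y≈-6.325898; I≈-5.178752, D=e−e_prev≈-5.194411; u=1·(-6.325898)+2·(-5.178752)+1/4·(-5.194411)≈-17.982006; next y=4/5·4.325898+1/4·(-17.982006)≈-1.034783
n=13: y≈-1.034783, sp=-2, e=sp−y≈-0.965217; I≈-6.143969, D=e−e_prev≈5.360681; u=1·(-0.965217)+2·(-6.143969)+1/4·5.360681≈-11.912986; next y=4/5·(-1.034783)+1/4·(-11.912986)≈-3.806073
n=14: y≈-3.806073, sp=-2, e=sp−y≈1.806073; I≈-4.337897, D=e−e_prev≈2.771290; u=1·1.806073+2·(-4.337897)+1/4·2.771290≈-6.176898; next y=4/5·(-3.806073)+1/4·(-6.176898)≈-4.589083

0 5 16.250 0.000
1 5 11.797 4.063
2 5 7.743 6.199
3 5 3.617 6.895
4 5 1.544 6.420
5 5 1.503 5.522
6 5 2.602 4.794
7 5 3.834 4.485
8 5 4.587 4.547
9 5 4.737 4.784
10 5 4.489 5.012
11 4 0.883 5.131
12 -2 -17.982 4.326
13 -2 -11.913 -1.035
14 -2 -6.177 -3.806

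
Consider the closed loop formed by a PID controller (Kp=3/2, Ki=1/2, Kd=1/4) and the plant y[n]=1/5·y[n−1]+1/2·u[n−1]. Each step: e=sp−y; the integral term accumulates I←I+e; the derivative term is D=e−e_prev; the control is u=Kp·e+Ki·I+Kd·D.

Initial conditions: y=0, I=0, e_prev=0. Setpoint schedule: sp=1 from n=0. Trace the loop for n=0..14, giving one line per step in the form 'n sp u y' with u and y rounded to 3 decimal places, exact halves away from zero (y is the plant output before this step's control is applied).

0 1 2.250 0.000
1 1 -0.031 1.125
2 1 2.248 0.209
3 1 0.262 1.166
4 1 2.222 0.364
5 1 0.496 1.184
6 1 2.182 0.485
7 1 0.682 1.188
8 1 2.135 0.579
9 1 0.833 1.183
10 1 2.085 0.653
11 1 0.956 1.173
12 1 2.035 0.713
13 1 1.057 1.160
14 1 1.988 0.761

(exact arithmetic carried between steps; '≈' marks a value shown rounded to 6 d.p. or computed from one; I and e_prev carry over from the previous line; the table rounds u and y to 3 d.p., halves away from zero)
n=0: y=0, sp=1, e=sp−y=1; I=1, D=e−e_prev=1; u=3/2·1+1/2·1+1/4·1=2.25; next y=1/5·0+1/2·2.25=1.125
n=1: y=1.125, sp=1, e=sp−y=-0.125; I=0.875, D=e−e_prev=-1.125; u=3/2·(-0.125)+1/2·0.875+1/4·(-1.125)=-0.03125; next y=1/5·1.125+1/2·(-0.03125)=0.209375
n=2: y=0.209375, sp=1, e=sp−y=0.790625; I=1.665625, D=e−e_prev=0.915625; u=3/2·0.790625+1/2·1.665625+1/4·0.915625≈2.247656; next y=1/5·0.209375+1/2·2.247656≈1.165703
n=3: y≈1.165703, sp=1, e=sp−y≈-0.165703; I≈1.499922, D=e−e_prev≈-0.956328; u=3/2·(-0.165703)+1/2·1.499922+1/4·(-0.956328)≈0.262324; next y=1/5·1.165703+1/2·0.262324≈0.364303
n=4: y≈0.364303, sp=1, e=sp−y≈0.635697; I≈2.135619, D=e−e_prev≈0.801400; u=3/2·0.635697+1/2·2.135619+1/4·0.801400≈2.221706; next y=1/5·0.364303+1/2·2.221706≈1.183713
n=5: y≈1.183713, sp=1, e=sp−y≈-0.183713; I≈1.951906, D=e−e_prev≈-0.819411; u=3/2·(-0.183713)+1/2·1.951906+1/4·(-0.819411)≈0.495530; next y=1/5·1.183713+1/2·0.495530≈0.484508
n=6: y≈0.484508, sp=1, e=sp−y≈0.515492; I≈2.467398, D=e−e_prev≈0.699206; u=3/2·0.515492+1/2·2.467398+1/4·0.699206≈2.181739; next y=1/5·0.484508+1/2·2.181739≈1.187771
n=7: y≈1.187771, sp=1, e=sp−y≈-0.187771; I≈2.279627, D=e−e_prev≈-0.703263; u=3/2·(-0.187771)+1/2·2.279627+1/4·(-0.703263)≈0.682341; next y=1/5·1.187771+1/2·0.682341≈0.578725
n=8: y≈0.578725, sp=1, e=sp−y≈0.421275; I≈2.700902, D=e−e_prev≈0.609046; u=3/2·0.421275+1/2·2.700902+1/4·0.609046≈2.134625; next y=1/5·0.578725+1/2·2.134625≈1.183058
n=9: y≈1.183058, sp=1, e=sp−y≈-0.183058; I≈2.517845, D=e−e_prev≈-0.604333; u=3/2·(-0.183058)+1/2·2.517845+1/4·(-0.604333)≈0.833253; next y=1/5·1.183058+1/2·0.833253≈0.653238
n=10: y≈0.653238, sp=1, e=sp−y≈0.346762; I≈2.864607, D=e−e_prev≈0.529820; u=3/2·0.346762+1/2·2.864607+1/4·0.529820≈2.084901; next y=1/5·0.653238+1/2·2.084901≈1.173098
n=11: y≈1.173098, sp=1, e=sp−y≈-0.173098; I≈2.691508, D=e−e_prev≈-0.519860; u=3/2·(-0.173098)+1/2·2.691508+1/4·(-0.519860)≈0.956142; next y=1/5·1.173098+1/2·0.956142≈0.712690
n=12: y≈0.712690, sp=1, e=sp−y≈0.287310; I≈2.978818, D=e−e_prev≈0.460408; u=3/2·0.287310+1/2·2.978818+1/4·0.460408≈2.035475; next y=1/5·0.712690+1/2·2.035475≈1.160276
n=13: y≈1.160276, sp=1, e=sp−y≈-0.160276; I≈2.818542, D=e−e_prev≈-0.447585; u=3/2·(-0.160276)+1/2·2.818542+1/4·(-0.447585)≈1.056961; next y=1/5·1.160276+1/2·1.056961≈0.760536
n=14: y≈0.760536, sp=1, e=sp−y≈0.239464; I≈3.058006, D=e−e_prev≈0.399740; u=3/2·0.239464+1/2·3.058006+1/4·0.399740≈1.988135; next y=1/5·0.760536+1/2·1.988135≈1.146174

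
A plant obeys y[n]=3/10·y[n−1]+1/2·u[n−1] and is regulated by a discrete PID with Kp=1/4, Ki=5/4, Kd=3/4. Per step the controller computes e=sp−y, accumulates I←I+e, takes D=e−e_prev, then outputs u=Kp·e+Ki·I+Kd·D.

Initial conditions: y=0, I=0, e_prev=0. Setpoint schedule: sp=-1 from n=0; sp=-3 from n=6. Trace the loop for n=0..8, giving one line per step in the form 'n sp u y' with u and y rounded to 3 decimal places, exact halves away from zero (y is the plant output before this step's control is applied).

0 -1 -2.250 0.000
1 -1 -0.219 -1.125
2 -1 -2.432 -0.447
3 -1 -0.583 -1.350
4 -1 -2.293 -0.696
5 -1 -0.699 -1.356
6 -3 -6.598 -0.756
7 -3 -1.222 -3.526
8 -3 -6.820 -1.669

(exact arithmetic carried between steps; '≈' marks a value shown rounded to 6 d.p. or computed from one; I and e_prev carry over from the previous line; the table rounds u and y to 3 d.p., halves away from zero)
n=0: y=0, sp=-1, e=sp−y=-1; I=-1, D=e−e_prev=-1; u=1/4·(-1)+5/4·(-1)+3/4·(-1)=-2.25; next y=3/10·0+1/2·(-2.25)=-1.125
n=1: y=-1.125, sp=-1, e=sp−y=0.125; I=-0.875, D=e−e_prev=1.125; u=1/4·0.125+5/4·(-0.875)+3/4·1.125=-0.21875; next y=3/10·(-1.125)+1/2·(-0.21875)=-0.446875
n=2: y=-0.446875, sp=-1, e=sp−y=-0.553125; I=-1.428125, D=e−e_prev=-0.678125; u=1/4·(-0.553125)+5/4·(-1.428125)+3/4·(-0.678125)≈-2.432031; next y=3/10·(-0.446875)+1/2·(-2.432031)≈-1.350078
n=3: y≈-1.350078, sp=-1, e=sp−y≈0.350078; I≈-1.078047, D=e−e_prev≈0.903203; u=1/4·0.350078+5/4·(-1.078047)+3/4·0.903203≈-0.582637; next y=3/10·(-1.350078)+1/2·(-0.582637)≈-0.696342
n=4: y≈-0.696342, sp=-1, e=sp−y≈-0.303658; I≈-1.381705, D=e−e_prev≈-0.653736; u=1/4·(-0.303658)+5/4·(-1.381705)+3/4·(-0.653736)≈-2.293348; next y=3/10·(-0.696342)+1/2·(-2.293348)≈-1.355577
n=5: y≈-1.355577, sp=-1, e=sp−y≈0.355577; I≈-1.026128, D=e−e_prev≈0.659235; u=1/4·0.355577+5/4·(-1.026128)+3/4·0.659235≈-0.699340; next y=3/10·(-1.355577)+1/2·(-0.699340)≈-0.756343
n=6: y≈-0.756343, sp=-3, e=sp−y≈-2.243657; I≈-3.269785, D=e−e_prev≈-2.599233; u=1/4·(-2.243657)+5/4·(-3.269785)+3/4·(-2.599233)≈-6.597571; next y=3/10·(-0.756343)+1/2·(-6.597571)≈-3.525688
n=7: y≈-3.525688, sp=-3, e=sp−y≈0.525688; I≈-2.744097, D=e−e_prev≈2.769345; u=1/4·0.525688+5/4·(-2.744097)+3/4·2.769345≈-1.221690; next y=3/10·(-3.525688)+1/2·(-1.221690)≈-1.668552
n=8: y≈-1.668552, sp=-3, e=sp−y≈-1.331448; I≈-4.075545, D=e−e_prev≈-1.857137; u=1/4·(-1.331448)+5/4·(-4.075545)+3/4·(-1.857137)≈-6.820146; next y=3/10·(-1.668552)+1/2·(-6.820146)≈-3.910639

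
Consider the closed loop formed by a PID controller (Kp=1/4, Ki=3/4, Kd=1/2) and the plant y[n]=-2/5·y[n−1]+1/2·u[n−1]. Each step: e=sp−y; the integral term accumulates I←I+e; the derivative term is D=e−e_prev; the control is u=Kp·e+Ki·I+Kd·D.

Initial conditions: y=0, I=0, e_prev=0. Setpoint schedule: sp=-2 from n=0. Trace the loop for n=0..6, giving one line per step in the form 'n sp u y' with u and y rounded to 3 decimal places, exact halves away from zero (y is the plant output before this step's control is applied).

(exact arithmetic carried between steps; '≈' marks a value shown rounded to 6 d.p. or computed from one; I and e_prev carry over from the previous line; the table rounds u and y to 3 d.p., halves away from zero)
n=0: y=0, sp=-2, e=sp−y=-2; I=-2, D=e−e_prev=-2; u=1/4·(-2)+3/4·(-2)+1/2·(-2)=-3; next y=-2/5·0+1/2·(-3)=-1.5
n=1: y=-1.5, sp=-2, e=sp−y=-0.5; I=-2.5, D=e−e_prev=1.5; u=1/4·(-0.5)+3/4·(-2.5)+1/2·1.5=-1.25; next y=-2/5·(-1.5)+1/2·(-1.25)=-0.025
n=2: y=-0.025, sp=-2, e=sp−y=-1.975; I=-4.475, D=e−e_prev=-1.475; u=1/4·(-1.975)+3/4·(-4.475)+1/2·(-1.475)=-4.5875; next y=-2/5·(-0.025)+1/2·(-4.5875)=-2.28375
n=3: y=-2.28375, sp=-2, e=sp−y=0.28375; I=-4.19125, D=e−e_prev=2.25875; u=1/4·0.28375+3/4·(-4.19125)+1/2·2.25875=-1.943125; next y=-2/5·(-2.28375)+1/2·(-1.943125)≈-0.058063
n=4: y≈-0.058063, sp=-2, e=sp−y≈-1.941938; I≈-6.133188, D=e−e_prev≈-2.225688; u=1/4·(-1.941938)+3/4·(-6.133188)+1/2·(-2.225688)≈-6.198219; next y=-2/5·(-0.058063)+1/2·(-6.198219)≈-3.075884
n=5: y≈-3.075884, sp=-2, e=sp−y≈1.075884; I≈-5.057303, D=e−e_prev≈3.017822; u=1/4·1.075884+3/4·(-5.057303)+1/2·3.017822≈-2.015095; next y=-2/5·(-3.075884)+1/2·(-2.015095)≈0.222806
n=6: y≈0.222806, sp=-2, e=sp−y≈-2.222806; I≈-7.280109, D=e−e_prev≈-3.298690; u=1/4·(-2.222806)+3/4·(-7.280109)+1/2·(-3.298690)≈-7.665129; next y=-2/5·0.222806+1/2·(-7.665129)≈-3.921687

0 -2 -3.000 0.000
1 -2 -1.250 -1.500
2 -2 -4.588 -0.025
3 -2 -1.943 -2.284
4 -2 -6.198 -0.058
5 -2 -2.015 -3.076
6 -2 -7.665 0.223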